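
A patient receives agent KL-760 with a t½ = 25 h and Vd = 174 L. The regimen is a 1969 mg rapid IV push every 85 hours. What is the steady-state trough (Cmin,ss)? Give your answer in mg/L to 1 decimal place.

1.2 mg/L

τ/t½ = 85/25 ≈ 3.4, so fraction remaining f = (1/2)^(85/25) ≈ 0.0947.
Each bolus raises the concentration by D/Vd = 1969/174 ≈ 11.316 mg/L.
Steady-state trough Cmin,ss = C₀·f/(1−f) ≈ 11.316 × 0.0947/0.9053 ≈ 1.184 mg/L.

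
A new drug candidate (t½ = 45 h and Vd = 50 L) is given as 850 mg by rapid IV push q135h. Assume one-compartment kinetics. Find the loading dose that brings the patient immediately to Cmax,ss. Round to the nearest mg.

971 mg

f = (1/2)^(135/45) ≈ 0.125000; accumulation ratio R = 1/(1−f) ≈ 1.14286.
Loading dose to hit Cmax,ss on first dose: D_load = D_maint·R ≈ 850 × 1.14286 ≈ 971.43 mg.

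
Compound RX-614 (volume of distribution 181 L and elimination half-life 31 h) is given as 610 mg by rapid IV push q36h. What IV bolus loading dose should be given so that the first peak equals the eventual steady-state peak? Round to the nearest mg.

f = (1/2)^(36/31) ≈ 0.447112; accumulation ratio R = 1/(1−f) ≈ 1.80868.
Loading dose to hit Cmax,ss on first dose: D_load = D_maint·R ≈ 610 × 1.80868 ≈ 1103.29 mg.

1103 mg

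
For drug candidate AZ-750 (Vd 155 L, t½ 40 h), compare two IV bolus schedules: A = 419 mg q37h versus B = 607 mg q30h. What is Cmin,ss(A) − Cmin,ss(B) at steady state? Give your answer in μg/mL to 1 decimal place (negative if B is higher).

Regimen A: f = (1/2)^(37/40) ≈ 0.5267; Cmin,ss = (419/155)·f/(1−f) ≈ 3.008 μg/mL.
Regimen B: f = (1/2)^(30/40) ≈ 0.5946; Cmin,ss = (607/155)·f/(1−f) ≈ 5.744 μg/mL.
Difference ≈ 3.008 − 5.744 ≈ -2.736 μg/mL.

-2.7 μg/mL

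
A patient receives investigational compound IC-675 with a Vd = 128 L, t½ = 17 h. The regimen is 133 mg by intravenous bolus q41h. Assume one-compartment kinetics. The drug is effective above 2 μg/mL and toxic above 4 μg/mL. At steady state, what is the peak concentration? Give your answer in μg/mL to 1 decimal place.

Over one 41-h interval, 41/17 ≈ 2.4118 half-lives elapse, leaving f ≈ 0.1879 of each dose.
At steady state, accumulation factor R = 1/(1 − e^(−kτ)) ≈ 1.2314.
Each bolus raises the concentration by D/Vd = 133/128 ≈ 1.039 μg/mL.
Cmax,ss = C₀/(1 − f) ≈ 1.039/0.8121 ≈ 1.279 μg/mL.
Peak 1.3 μg/mL vs MTC 4 μg/mL: below toxic threshold.

1.3 μg/mL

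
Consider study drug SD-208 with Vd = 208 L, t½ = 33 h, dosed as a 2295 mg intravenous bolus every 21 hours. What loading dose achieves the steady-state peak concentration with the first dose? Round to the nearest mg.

6435 mg

f = (1/2)^(21/33) ≈ 0.643332; accumulation ratio R = 1/(1−f) ≈ 2.80373.
Loading dose to hit Cmax,ss on first dose: D_load = D_maint·R ≈ 2295 × 2.80373 ≈ 6434.56 mg.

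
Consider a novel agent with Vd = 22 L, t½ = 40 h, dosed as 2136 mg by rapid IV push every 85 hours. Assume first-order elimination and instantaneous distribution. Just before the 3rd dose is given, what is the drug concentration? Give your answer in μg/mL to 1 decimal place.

27.4 μg/mL

f = (1/2)^(τ/t½) = (1/2)^(85/40) ≈ 0.2293.
C₀ = D/Vd = 2136/22 ≈ 97.091 μg/mL.
Before the 3rd dose, 2 doses have been given. Superposition: Cmin = C₀·(f + f²).
≈ 97.091 × (0.2293 + 0.0526) ≈ 97.091 × 0.2819 ≈ 27.370 μg/mL.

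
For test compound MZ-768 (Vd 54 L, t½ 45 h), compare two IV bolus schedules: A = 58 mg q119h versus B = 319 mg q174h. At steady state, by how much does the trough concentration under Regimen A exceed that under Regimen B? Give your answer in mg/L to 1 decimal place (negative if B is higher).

-0.2 mg/L

Regimen A: f = (1/2)^(119/45) ≈ 0.1599; Cmin,ss = (58/54)·f/(1−f) ≈ 0.204 mg/L.
Regimen B: f = (1/2)^(174/45) ≈ 0.0686; Cmin,ss = (319/54)·f/(1−f) ≈ 0.435 mg/L.
Difference ≈ 0.204 − 0.435 ≈ -0.231 mg/L.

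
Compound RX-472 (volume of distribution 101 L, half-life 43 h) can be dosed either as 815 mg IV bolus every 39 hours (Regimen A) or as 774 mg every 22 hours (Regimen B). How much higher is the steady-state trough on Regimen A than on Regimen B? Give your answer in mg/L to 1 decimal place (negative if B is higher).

-8.8 mg/L

Regimen A: f = (1/2)^(39/43) ≈ 0.5333; Cmin,ss = (815/101)·f/(1−f) ≈ 9.221 mg/L.
Regimen B: f = (1/2)^(22/43) ≈ 0.7014; Cmin,ss = (774/101)·f/(1−f) ≈ 18.001 mg/L.
Difference ≈ 9.221 − 18.001 ≈ -8.780 mg/L.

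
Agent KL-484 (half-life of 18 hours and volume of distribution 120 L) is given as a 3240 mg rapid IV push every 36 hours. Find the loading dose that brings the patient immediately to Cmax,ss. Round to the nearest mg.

f = (1/2)^(36/18) ≈ 0.250000; accumulation ratio R = 1/(1−f) ≈ 1.33333.
Loading dose to hit Cmax,ss on first dose: D_load = D_maint·R ≈ 3240 × 1.33333 ≈ 4319.99 mg.

4320 mg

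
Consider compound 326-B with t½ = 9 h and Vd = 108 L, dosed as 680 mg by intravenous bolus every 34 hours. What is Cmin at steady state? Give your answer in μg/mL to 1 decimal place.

0.5 μg/mL

k = ln2/t½ = ln2/9 ≈ 0.077016 h⁻¹; fraction remaining f = e^(−kτ) = e^(−0.077016×34) ≈ 0.0729.
Accumulation ratio R = 1/(1 − f) ≈ 1/0.9271 ≈ 1.0786.
Each bolus raises the concentration by D/Vd = 680/108 ≈ 6.296 μg/mL.
Steady-state peak Cmax,ss = C₀·R ≈ 6.296 × 1.0786 ≈ 6.791 μg/mL.
Steady-state trough Cmin,ss = Cmax,ss·f ≈ 6.791 × 0.0729 ≈ 0.495 μg/mL.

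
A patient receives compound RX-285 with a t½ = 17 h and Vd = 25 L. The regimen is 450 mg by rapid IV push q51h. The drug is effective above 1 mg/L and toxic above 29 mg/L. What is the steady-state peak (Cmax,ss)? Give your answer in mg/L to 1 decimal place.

τ = 51 h = 3 half-lives, so f = (1/2)^3 = 0.125.
Accumulation ratio R = 1/(1 − f) = 1/0.875 = 8/7.
Single-dose peak C₀ = D/Vd = 450/25 = 18 mg/L.
Steady-state peak Cmax,ss = C₀·R = 18 × 8/7 ≈ 20.571 mg/L.
Peak 20.6 mg/L vs MTC 29 mg/L: below toxic threshold.

20.6 mg/L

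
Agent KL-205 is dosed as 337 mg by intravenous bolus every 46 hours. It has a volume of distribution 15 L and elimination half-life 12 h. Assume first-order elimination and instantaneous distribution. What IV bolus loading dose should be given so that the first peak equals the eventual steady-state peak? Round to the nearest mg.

362 mg

f = (1/2)^(46/12) ≈ 0.070154; accumulation ratio R = 1/(1−f) ≈ 1.07545.
Loading dose to hit Cmax,ss on first dose: D_load = D_maint·R ≈ 337 × 1.07545 ≈ 362.43 mg.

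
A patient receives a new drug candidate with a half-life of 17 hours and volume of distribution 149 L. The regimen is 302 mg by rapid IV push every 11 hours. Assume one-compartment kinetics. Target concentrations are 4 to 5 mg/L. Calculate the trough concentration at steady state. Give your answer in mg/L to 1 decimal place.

τ/t½ = 11/17 ≈ 0.64706, so fraction remaining f = (1/2)^(11/17) ≈ 0.6386.
Accumulation ratio R = 1/(1 − f) ≈ 1/0.3614 ≈ 2.7670.
Each bolus raises the concentration by D/Vd = 302/149 ≈ 2.027 mg/L.
Steady-state peak Cmax,ss = C₀·R ≈ 2.027 × 2.7670 ≈ 5.609 mg/L.
One interval later, Cmin,ss = Cmax,ss·e^(−kτ) ≈ 5.609 × 0.6386 ≈ 3.582 mg/L.
Trough 3.6 mg/L vs MEC 4 mg/L: subtherapeutic.

3.6 mg/L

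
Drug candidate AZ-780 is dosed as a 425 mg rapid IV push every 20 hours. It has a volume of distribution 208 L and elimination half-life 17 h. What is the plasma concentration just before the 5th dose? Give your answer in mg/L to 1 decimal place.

1.6 mg/L

f = (1/2)^(τ/t½) = (1/2)^(20/17) ≈ 0.4424.
C₀ = D/Vd = 425/208 ≈ 2.043 mg/L.
Before the 5th dose, 4 doses have been given. Superposition: Cmin = C₀·(f + f² + … + f^4).
≈ 2.043 × (0.4424 + 0.1957 + 0.0866 + 0.0383) ≈ 2.043 × 0.7630 ≈ 1.559 mg/L.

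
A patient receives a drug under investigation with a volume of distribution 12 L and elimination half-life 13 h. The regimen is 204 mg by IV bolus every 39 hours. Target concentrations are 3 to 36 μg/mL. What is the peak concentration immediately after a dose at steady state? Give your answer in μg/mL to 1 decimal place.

The dosing interval is 3 half-lives, so f = 2^(−3) = 0.125.
At steady state, R = 1/(1 − 0.125) = 8/7.
Single-dose peak C₀ = D/Vd = 204/12 = 17 μg/mL.
Steady-state peak Cmax,ss = C₀·R = 17 × 8/7 ≈ 19.429 μg/mL.
Peak 19.4 μg/mL vs MTC 36 μg/mL: below toxic threshold.

19.4 μg/mL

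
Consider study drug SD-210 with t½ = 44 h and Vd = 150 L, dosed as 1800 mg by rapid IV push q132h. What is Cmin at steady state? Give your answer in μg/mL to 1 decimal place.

τ = 132 h = 3 half-lives, so f = (1/2)^3 = 0.125.
At steady state, R = 1/(1 − 0.125) = 8/7.
Single-dose peak C₀ = D/Vd = 1800/150 = 12 μg/mL.
Steady-state peak Cmax,ss = C₀·R = 12 × 8/7 ≈ 13.714 μg/mL.
Steady-state trough Cmin,ss = Cmax,ss·f ≈ 13.714 × 0.125 ≈ 1.714 μg/mL.

1.7 μg/mL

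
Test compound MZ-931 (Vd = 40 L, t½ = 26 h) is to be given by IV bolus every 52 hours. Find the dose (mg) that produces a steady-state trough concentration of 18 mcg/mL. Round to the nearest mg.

τ/t½ = 52/26 ≈ 2, so f = (1/2)^(52/26) ≈ 0.250000.
Cmin,ss = (D/Vd)·f/(1−f), so D = Cmin,ss·Vd·(1−f)/f.
D = 18 × 40 × (1−f)/f ≈ 18 × 40 × 3.00000 ≈ 2160.00 mg.

2160 mg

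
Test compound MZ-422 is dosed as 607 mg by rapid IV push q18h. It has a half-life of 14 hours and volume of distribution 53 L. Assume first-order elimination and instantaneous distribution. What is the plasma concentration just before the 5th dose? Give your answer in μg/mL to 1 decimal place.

f = (1/2)^(τ/t½) = (1/2)^(18/14) ≈ 0.4102.
C₀ = D/Vd = 607/53 ≈ 11.453 μg/mL.
Before the 5th dose, 4 doses have been given. Superposition: Cmin = C₀·(f + f² + … + f^4).
≈ 11.453 × (0.4102 + 0.1683 + 0.0690 + 0.0283) ≈ 11.453 × 0.6758 ≈ 7.740 μg/mL.

7.7 μg/mL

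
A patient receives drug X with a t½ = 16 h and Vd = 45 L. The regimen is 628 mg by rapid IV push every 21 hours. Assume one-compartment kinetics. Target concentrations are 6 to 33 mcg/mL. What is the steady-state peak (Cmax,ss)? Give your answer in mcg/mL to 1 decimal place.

Over one 21-h interval, 21/16 ≈ 1.3125 half-lives elapse, leaving f ≈ 0.4026 of each dose.
Accumulation ratio R = 1/(1 − f) ≈ 1/0.5974 ≈ 1.6739.
Each bolus raises the concentration by D/Vd = 628/45 ≈ 13.956 mcg/mL.
Steady-state peak Cmax,ss = C₀·R ≈ 13.956 × 1.6739 ≈ 23.361 mcg/mL.
Peak 23.4 mcg/mL vs MTC 33 mcg/mL: below toxic threshold.

23.4 mcg/mL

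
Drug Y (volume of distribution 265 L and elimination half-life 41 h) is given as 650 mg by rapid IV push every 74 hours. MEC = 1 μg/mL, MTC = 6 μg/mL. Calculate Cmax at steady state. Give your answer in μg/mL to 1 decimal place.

τ/t½ = 74/41 ≈ 1.8049, so fraction remaining f = (1/2)^(74/41) ≈ 0.2862.
At steady state, accumulation factor R = 1/(1 − e^(−kτ)) ≈ 1.4010.
Each bolus raises the concentration by D/Vd = 650/265 ≈ 2.453 μg/mL.
Cmax,ss = C₀/(1 − f) ≈ 2.453/0.7138 ≈ 3.437 μg/mL.
Peak 3.4 μg/mL vs MTC 6 μg/mL: below toxic threshold.

3.4 μg/mL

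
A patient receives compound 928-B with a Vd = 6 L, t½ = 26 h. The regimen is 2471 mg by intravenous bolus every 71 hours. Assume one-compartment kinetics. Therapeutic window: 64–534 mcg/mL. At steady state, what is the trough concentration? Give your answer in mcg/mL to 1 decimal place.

k = ln2/t½ = ln2/26 ≈ 0.026660 h⁻¹; fraction remaining f = e^(−kτ) = e^(−0.026660×71) ≈ 0.1506.
Each bolus raises the concentration by D/Vd = 2471/6 ≈ 411.833 mcg/mL.
Steady-state trough Cmin,ss = C₀·f/(1−f) ≈ 411.833 × 0.1506/0.8494 ≈ 73.019 mcg/mL.
Trough 73.0 mcg/mL vs MEC 64 mcg/mL: adequate.

73.0 mcg/mL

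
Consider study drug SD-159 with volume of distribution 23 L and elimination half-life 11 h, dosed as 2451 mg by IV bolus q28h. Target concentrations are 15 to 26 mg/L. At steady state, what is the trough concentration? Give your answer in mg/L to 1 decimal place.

22.0 mg/L

Over one 28-h interval, 28/11 ≈ 2.5455 half-lives elapse, leaving f ≈ 0.1713 of each dose.
At steady state, accumulation factor R = 1/(1 − e^(−kτ)) ≈ 1.2067.
Each bolus raises the concentration by D/Vd = 2451/23 ≈ 106.565 mg/L.
Steady-state peak Cmax,ss = C₀·R ≈ 106.565 × 1.2067 ≈ 128.592 mg/L.
One interval later, Cmin,ss = Cmax,ss·e^(−kτ) ≈ 128.592 × 0.1713 ≈ 22.028 mg/L.
Trough 22.0 mg/L vs MEC 15 mg/L: adequate.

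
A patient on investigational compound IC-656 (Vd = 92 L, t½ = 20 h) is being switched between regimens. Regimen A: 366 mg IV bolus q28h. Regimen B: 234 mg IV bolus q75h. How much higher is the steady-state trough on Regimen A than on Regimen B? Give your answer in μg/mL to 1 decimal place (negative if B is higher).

Regimen A: f = (1/2)^(28/20) ≈ 0.3789; Cmin,ss = (366/92)·f/(1−f) ≈ 2.427 μg/mL.
Regimen B: f = (1/2)^(75/20) ≈ 0.0743; Cmin,ss = (234/92)·f/(1−f) ≈ 0.204 μg/mL.
Difference ≈ 2.427 − 0.204 ≈ 2.223 μg/mL.

2.2 μg/mL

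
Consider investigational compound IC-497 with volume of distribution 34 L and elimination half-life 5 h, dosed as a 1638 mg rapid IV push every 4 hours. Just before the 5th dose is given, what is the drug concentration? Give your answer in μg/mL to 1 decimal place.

f = (1/2)^(τ/t½) = (1/2)^(4/5) ≈ 0.5743.
C₀ = D/Vd = 1638/34 ≈ 48.176 μg/mL.
Before the 5th dose, 4 doses have been given. Superposition: Cmin = C₀·(f + f² + … + f^4).
≈ 48.176 × (0.5743 + 0.3298 + 0.1894 + 0.1088) ≈ 48.176 × 1.2023 ≈ 57.922 μg/mL.

57.9 μg/mL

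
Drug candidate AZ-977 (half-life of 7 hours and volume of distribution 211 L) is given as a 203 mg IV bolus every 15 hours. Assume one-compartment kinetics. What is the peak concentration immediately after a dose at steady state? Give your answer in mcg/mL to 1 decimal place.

1.2 mcg/mL

τ/t½ = 15/7 ≈ 2.1429, so fraction remaining f = (1/2)^(15/7) ≈ 0.2264.
Accumulation ratio R = 1/(1 − f) ≈ 1/0.7736 ≈ 1.2927.
Single-dose peak C₀ = D/Vd = 203/211 ≈ 0.962 mcg/mL.
Steady-state peak Cmax,ss = C₀·R ≈ 0.962 × 1.2927 ≈ 1.244 mcg/mL.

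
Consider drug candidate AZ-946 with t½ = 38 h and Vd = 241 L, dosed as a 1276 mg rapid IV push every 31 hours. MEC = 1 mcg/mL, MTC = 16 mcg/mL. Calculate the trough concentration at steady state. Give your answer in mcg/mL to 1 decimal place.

7.0 mcg/mL

τ/t½ = 31/38 ≈ 0.81579, so fraction remaining f = (1/2)^(31/38) ≈ 0.5681.
Accumulation ratio R = 1/(1 − f) ≈ 1/0.4319 ≈ 2.3154.
Each bolus raises the concentration by D/Vd = 1276/241 ≈ 5.295 mcg/mL.
Cmax,ss = C₀/(1 − f) ≈ 5.295/0.4319 ≈ 12.260 mcg/mL.
Steady-state trough Cmin,ss = Cmax,ss·f ≈ 12.260 × 0.5681 ≈ 6.965 mcg/mL.
Trough 7.0 mcg/mL vs MEC 1 mcg/mL: adequate.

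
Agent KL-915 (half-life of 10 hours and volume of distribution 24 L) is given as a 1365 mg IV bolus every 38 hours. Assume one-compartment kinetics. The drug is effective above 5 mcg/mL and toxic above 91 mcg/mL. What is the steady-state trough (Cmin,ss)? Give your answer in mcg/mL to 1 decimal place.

Over one 38-h interval, 38/10 ≈ 3.8 half-lives elapse, leaving f ≈ 0.0718 of each dose.
Single-dose peak C₀ = D/Vd = 1365/24 ≈ 56.875 mcg/mL.
Steady-state trough Cmin,ss = C₀·f/(1−f) ≈ 56.875 × 0.0718/0.9282 ≈ 4.400 mcg/mL.
Trough 4.4 mcg/mL vs MEC 5 mcg/mL: subtherapeutic.

4.4 mcg/mL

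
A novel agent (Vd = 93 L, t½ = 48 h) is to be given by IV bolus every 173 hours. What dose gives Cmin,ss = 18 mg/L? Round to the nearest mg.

τ/t½ = 173/48 ≈ 3.6042, so f = (1/2)^(173/48) ≈ 0.082231.
Cmin,ss = (D/Vd)·f/(1−f), so D = Cmin,ss·Vd·(1−f)/f.
D = 18 × 93 × (1−f)/f ≈ 18 × 93 × 11.16086 ≈ 18683.28 mg.

18683 mg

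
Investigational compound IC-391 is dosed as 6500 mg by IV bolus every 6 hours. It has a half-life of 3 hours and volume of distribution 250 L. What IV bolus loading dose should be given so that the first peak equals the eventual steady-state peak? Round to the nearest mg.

8667 mg

f = (1/2)^(6/3) ≈ 0.250000; accumulation ratio R = 1/(1−f) ≈ 1.33333.
Loading dose to hit Cmax,ss on first dose: D_load = D_maint·R ≈ 6500 × 1.33333 ≈ 8666.64 mg.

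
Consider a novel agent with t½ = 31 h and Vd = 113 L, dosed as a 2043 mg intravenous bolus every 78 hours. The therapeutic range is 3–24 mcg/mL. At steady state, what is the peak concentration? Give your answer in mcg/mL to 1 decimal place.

k = ln2/t½ = ln2/31 ≈ 0.022360 h⁻¹; fraction remaining f = e^(−kτ) = e^(−0.022360×78) ≈ 0.1748.
Accumulation ratio R = 1/(1 − f) ≈ 1/0.8252 ≈ 1.2118.
Each bolus raises the concentration by D/Vd = 2043/113 ≈ 18.080 mcg/mL.
Steady-state peak Cmax,ss = C₀·R ≈ 18.080 × 1.2118 ≈ 21.909 mcg/mL.
Peak 21.9 mcg/mL vs MTC 24 mcg/mL: below toxic threshold.

21.9 mcg/mL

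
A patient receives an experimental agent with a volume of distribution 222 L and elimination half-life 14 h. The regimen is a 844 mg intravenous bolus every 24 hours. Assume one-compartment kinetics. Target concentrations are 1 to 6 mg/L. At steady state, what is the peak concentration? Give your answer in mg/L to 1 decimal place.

Over one 24-h interval, 24/14 ≈ 1.7143 half-lives elapse, leaving f ≈ 0.3048 of each dose.
At steady state, accumulation factor R = 1/(1 − e^(−kτ)) ≈ 1.4384.
Each bolus raises the concentration by D/Vd = 844/222 ≈ 3.802 mg/L.
Steady-state peak Cmax,ss = C₀·R ≈ 3.802 × 1.4384 ≈ 5.469 mg/L.
Peak 5.5 mg/L vs MTC 6 mg/L: below toxic threshold.

5.5 mg/L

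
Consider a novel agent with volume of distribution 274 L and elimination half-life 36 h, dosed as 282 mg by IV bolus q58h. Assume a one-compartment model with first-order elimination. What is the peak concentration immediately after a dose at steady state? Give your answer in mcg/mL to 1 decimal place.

k = ln2/t½ = ln2/36 ≈ 0.019254 h⁻¹; fraction remaining f = e^(−kτ) = e^(−0.019254×58) ≈ 0.3273.
Accumulation ratio R = 1/(1 − f) ≈ 1/0.6727 ≈ 1.4865.
Single-dose peak C₀ = D/Vd = 282/274 ≈ 1.029 mcg/mL.
Steady-state peak Cmax,ss = C₀·R ≈ 1.029 × 1.4865 ≈ 1.530 mcg/mL.

1.5 mcg/mL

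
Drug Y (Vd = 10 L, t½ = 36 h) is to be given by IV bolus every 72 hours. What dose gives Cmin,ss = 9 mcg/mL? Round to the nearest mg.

τ/t½ = 72/36 ≈ 2, so f = (1/2)^(72/36) ≈ 0.250000.
Cmin,ss = (D/Vd)·f/(1−f), so D = Cmin,ss·Vd·(1−f)/f.
D = 9 × 10 × (1−f)/f ≈ 9 × 10 × 3.00000 ≈ 270.00 mg.

270 mg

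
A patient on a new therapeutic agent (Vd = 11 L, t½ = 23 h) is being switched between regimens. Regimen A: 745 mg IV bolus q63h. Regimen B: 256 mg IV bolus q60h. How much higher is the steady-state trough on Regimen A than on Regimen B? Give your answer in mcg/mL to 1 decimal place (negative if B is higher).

Regimen A: f = (1/2)^(63/23) ≈ 0.1498; Cmin,ss = (745/11)·f/(1−f) ≈ 11.933 mcg/mL.
Regimen B: f = (1/2)^(60/23) ≈ 0.1639; Cmin,ss = (256/11)·f/(1−f) ≈ 4.562 mcg/mL.
Difference ≈ 11.933 − 4.562 ≈ 7.371 mcg/mL.

7.4 mcg/mL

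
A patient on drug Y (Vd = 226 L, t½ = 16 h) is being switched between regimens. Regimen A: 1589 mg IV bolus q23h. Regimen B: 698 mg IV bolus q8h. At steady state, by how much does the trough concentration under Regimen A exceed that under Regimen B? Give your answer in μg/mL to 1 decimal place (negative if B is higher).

-3.3 μg/mL

Regimen A: f = (1/2)^(23/16) ≈ 0.3692; Cmin,ss = (1589/226)·f/(1−f) ≈ 4.115 μg/mL.
Regimen B: f = (1/2)^(8/16) ≈ 0.7071; Cmin,ss = (698/226)·f/(1−f) ≈ 7.456 μg/mL.
Difference ≈ 4.115 − 7.456 ≈ -3.341 μg/mL.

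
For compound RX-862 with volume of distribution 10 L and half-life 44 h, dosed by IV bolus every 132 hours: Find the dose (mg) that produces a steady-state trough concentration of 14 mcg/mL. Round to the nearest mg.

τ/t½ = 132/44 ≈ 3, so f = (1/2)^(132/44) ≈ 0.125000.
Cmin,ss = (D/Vd)·f/(1−f), so D = Cmin,ss·Vd·(1−f)/f.
D = 14 × 10 × (1−f)/f ≈ 14 × 10 × 7.00000 ≈ 980.00 mg.

980 mg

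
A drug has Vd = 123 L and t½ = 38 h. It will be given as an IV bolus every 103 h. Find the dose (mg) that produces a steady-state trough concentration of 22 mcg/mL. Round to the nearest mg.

τ/t½ = 103/38 ≈ 2.7105, so f = (1/2)^(103/38) ≈ 0.152774.
Cmin,ss = (D/Vd)·f/(1−f), so D = Cmin,ss·Vd·(1−f)/f.
D = 22 × 123 × (1−f)/f ≈ 22 × 123 × 5.54562 ≈ 15006.45 mg.

15006 mg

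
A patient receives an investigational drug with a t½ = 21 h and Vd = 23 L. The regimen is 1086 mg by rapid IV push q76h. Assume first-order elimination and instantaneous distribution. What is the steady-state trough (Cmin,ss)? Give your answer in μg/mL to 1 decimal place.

4.2 μg/mL

Over one 76-h interval, 76/21 ≈ 3.619 half-lives elapse, leaving f ≈ 0.0814 of each dose.
Single-dose peak C₀ = D/Vd = 1086/23 ≈ 47.217 μg/mL.
Steady-state trough Cmin,ss = C₀·f/(1−f) ≈ 47.217 × 0.0814/0.9186 ≈ 4.184 μg/mL.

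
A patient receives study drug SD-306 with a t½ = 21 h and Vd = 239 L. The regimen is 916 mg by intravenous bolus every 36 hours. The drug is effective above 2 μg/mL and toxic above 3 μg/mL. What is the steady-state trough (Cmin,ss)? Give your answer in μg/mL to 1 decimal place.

Over one 36-h interval, 36/21 ≈ 1.7143 half-lives elapse, leaving f ≈ 0.3048 of each dose.
Accumulation ratio R = 1/(1 − f) ≈ 1/0.6952 ≈ 1.4384.
Single-dose peak C₀ = D/Vd = 916/239 ≈ 3.833 μg/mL.
Cmax,ss = C₀/(1 − f) ≈ 3.833/0.6952 ≈ 5.514 μg/mL.
Steady-state trough Cmin,ss = Cmax,ss·f ≈ 5.514 × 0.3048 ≈ 1.681 μg/mL.
Trough 1.7 μg/mL vs MEC 2 μg/mL: subtherapeutic.

1.7 μg/mL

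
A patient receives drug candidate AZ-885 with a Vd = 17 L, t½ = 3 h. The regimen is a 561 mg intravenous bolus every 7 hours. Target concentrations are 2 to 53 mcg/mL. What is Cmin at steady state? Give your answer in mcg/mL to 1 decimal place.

8.2 mcg/mL

Over one 7-h interval, 7/3 ≈ 2.3333 half-lives elapse, leaving f ≈ 0.1984 of each dose.
Each bolus raises the concentration by D/Vd = 561/17 ≈ 33.000 mcg/mL.
Steady-state trough Cmin,ss = C₀·f/(1−f) ≈ 33.000 × 0.1984/0.8016 ≈ 8.168 mcg/mL.
Trough 8.2 mcg/mL vs MEC 2 mcg/mL: adequate.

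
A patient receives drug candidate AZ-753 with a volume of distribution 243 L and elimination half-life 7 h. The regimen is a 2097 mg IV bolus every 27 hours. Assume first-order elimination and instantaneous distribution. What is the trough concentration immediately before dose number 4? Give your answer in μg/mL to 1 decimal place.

0.6 μg/mL

f = (1/2)^(τ/t½) = (1/2)^(27/7) ≈ 0.0690.
C₀ = D/Vd = 2097/243 ≈ 8.630 μg/mL.
Before the 4th dose, 3 doses have been given. Superposition: Cmin = C₀·(f + f² + … + f^3).
≈ 8.630 × (0.0690 + 0.0048 + 0.0003) ≈ 8.630 × 0.0741 ≈ 0.639 μg/mL.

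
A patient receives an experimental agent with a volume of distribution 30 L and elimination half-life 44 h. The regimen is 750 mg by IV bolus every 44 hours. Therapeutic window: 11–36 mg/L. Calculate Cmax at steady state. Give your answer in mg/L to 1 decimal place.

τ = 44 h = 1 half-life, so f = (1/2)^1 = 0.5.
At steady state, R = 1/(1 − 0.5) = 2/1.
Single-dose peak C₀ = D/Vd = 750/30 = 25 mg/L.
Steady-state peak Cmax,ss = C₀·R = 25 × 2/1 ≈ 50.000 mg/L.
Peak 50.0 mg/L vs MTC 36 mg/L: exceeds toxic threshold.

50.0 mg/L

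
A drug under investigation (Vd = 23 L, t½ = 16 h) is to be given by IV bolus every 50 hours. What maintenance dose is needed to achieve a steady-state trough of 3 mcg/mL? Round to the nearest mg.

τ/t½ = 50/16 ≈ 3.125, so f = (1/2)^(50/16) ≈ 0.114626.
Cmin,ss = (D/Vd)·f/(1−f), so D = Cmin,ss·Vd·(1−f)/f.
D = 3 × 23 × (1−f)/f ≈ 3 × 23 × 7.72402 ≈ 532.96 mg.

533 mg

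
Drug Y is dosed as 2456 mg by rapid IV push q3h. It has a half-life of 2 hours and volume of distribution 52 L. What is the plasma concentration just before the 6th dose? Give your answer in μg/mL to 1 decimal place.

f = (1/2)^(τ/t½) = (1/2)^(3/2) ≈ 0.3536.
C₀ = D/Vd = 2456/52 ≈ 47.231 μg/mL.
Before the 6th dose, 5 doses have been given. Superposition: Cmin = C₀·(f + f² + … + f^5).
≈ 47.231 × (0.3536 + 0.1250 + 0.0442 + 0.0156 + 0.0055) ≈ 47.231 × 0.5439 ≈ 25.689 μg/mL.

25.7 μg/mL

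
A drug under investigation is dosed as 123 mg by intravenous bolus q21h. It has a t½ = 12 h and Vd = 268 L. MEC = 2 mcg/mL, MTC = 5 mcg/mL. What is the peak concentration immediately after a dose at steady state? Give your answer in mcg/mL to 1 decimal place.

0.7 mcg/mL

Over one 21-h interval, 21/12 ≈ 1.75 half-lives elapse, leaving f ≈ 0.2973 of each dose.
At steady state, accumulation factor R = 1/(1 − e^(−kτ)) ≈ 1.4231.
Single-dose peak C₀ = D/Vd = 123/268 ≈ 0.459 mcg/mL.
Steady-state peak Cmax,ss = C₀·R ≈ 0.459 × 1.4231 ≈ 0.653 mcg/mL.
Peak 0.7 mcg/mL vs MTC 5 mcg/mL: below toxic threshold.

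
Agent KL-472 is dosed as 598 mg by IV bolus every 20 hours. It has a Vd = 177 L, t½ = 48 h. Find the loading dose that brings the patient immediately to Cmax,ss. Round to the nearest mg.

2384 mg

f = (1/2)^(20/48) ≈ 0.749154; accumulation ratio R = 1/(1−f) ≈ 3.98651.
Loading dose to hit Cmax,ss on first dose: D_load = D_maint·R ≈ 598 × 3.98651 ≈ 2383.93 mg.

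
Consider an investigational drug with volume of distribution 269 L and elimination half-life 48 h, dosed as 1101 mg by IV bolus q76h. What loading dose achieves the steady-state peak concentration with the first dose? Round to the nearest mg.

f = (1/2)^(76/48) ≈ 0.333710; accumulation ratio R = 1/(1−f) ≈ 1.50085.
Loading dose to hit Cmax,ss on first dose: D_load = D_maint·R ≈ 1101 × 1.50085 ≈ 1652.44 mg.

1652 mg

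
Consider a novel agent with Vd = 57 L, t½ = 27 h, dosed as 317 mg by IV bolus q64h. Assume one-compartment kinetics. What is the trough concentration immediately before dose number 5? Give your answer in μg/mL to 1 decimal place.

1.3 μg/mL

f = (1/2)^(τ/t½) = (1/2)^(64/27) ≈ 0.1934.
C₀ = D/Vd = 317/57 ≈ 5.561 μg/mL.
Before the 5th dose, 4 doses have been given. Superposition: Cmin = C₀·(f + f² + … + f^4).
≈ 5.561 × (0.1934 + 0.0374 + 0.0072 + 0.0014) ≈ 5.561 × 0.2394 ≈ 1.331 μg/mL.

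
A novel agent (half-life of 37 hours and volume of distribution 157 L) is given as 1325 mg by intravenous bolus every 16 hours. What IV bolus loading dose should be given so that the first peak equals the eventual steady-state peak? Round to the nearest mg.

f = (1/2)^(16/37) ≈ 0.741011; accumulation ratio R = 1/(1−f) ≈ 3.86117.
Loading dose to hit Cmax,ss on first dose: D_load = D_maint·R ≈ 1325 × 3.86117 ≈ 5116.05 mg.

5116 mg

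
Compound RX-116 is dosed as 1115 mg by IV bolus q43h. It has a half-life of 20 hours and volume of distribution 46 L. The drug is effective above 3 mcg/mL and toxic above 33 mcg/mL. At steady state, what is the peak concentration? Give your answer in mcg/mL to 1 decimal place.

τ/t½ = 43/20 ≈ 2.15, so fraction remaining f = (1/2)^(43/20) ≈ 0.2253.
Accumulation ratio R = 1/(1 − f) ≈ 1/0.7747 ≈ 1.2908.
Single-dose peak C₀ = D/Vd = 1115/46 ≈ 24.239 mcg/mL.
Cmax,ss = C₀/(1 − f) ≈ 24.239/0.7747 ≈ 31.288 mcg/mL.
Peak 31.3 mcg/mL vs MTC 33 mcg/mL: below toxic threshold.

31.3 mcg/mL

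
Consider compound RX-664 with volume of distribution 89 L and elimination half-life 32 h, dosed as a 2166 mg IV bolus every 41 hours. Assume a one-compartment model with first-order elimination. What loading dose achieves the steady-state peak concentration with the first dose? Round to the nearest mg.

3680 mg

f = (1/2)^(41/32) ≈ 0.411439; accumulation ratio R = 1/(1−f) ≈ 1.69906.
Loading dose to hit Cmax,ss on first dose: D_load = D_maint·R ≈ 2166 × 1.69906 ≈ 3680.16 mg.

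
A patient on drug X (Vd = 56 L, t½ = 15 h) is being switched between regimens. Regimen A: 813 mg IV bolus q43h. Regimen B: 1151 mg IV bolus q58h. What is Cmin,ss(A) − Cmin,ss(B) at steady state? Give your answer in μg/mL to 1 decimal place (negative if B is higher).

Regimen A: f = (1/2)^(43/15) ≈ 0.1371; Cmin,ss = (813/56)·f/(1−f) ≈ 2.307 μg/mL.
Regimen B: f = (1/2)^(58/15) ≈ 0.0686; Cmin,ss = (1151/56)·f/(1−f) ≈ 1.514 μg/mL.
Difference ≈ 2.307 − 1.514 ≈ 0.793 μg/mL.

0.8 μg/mL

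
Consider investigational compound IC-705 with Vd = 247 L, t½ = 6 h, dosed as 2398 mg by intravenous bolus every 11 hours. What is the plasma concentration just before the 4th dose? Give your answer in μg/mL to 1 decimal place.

3.7 μg/mL

f = (1/2)^(τ/t½) = (1/2)^(11/6) ≈ 0.2806.
C₀ = D/Vd = 2398/247 ≈ 9.709 μg/mL.
Before the 4th dose, 3 doses have been given. Superposition: Cmin = C₀·(f + f² + … + f^3).
≈ 9.709 × (0.2806 + 0.0787 + 0.0221) ≈ 9.709 × 0.3814 ≈ 3.703 μg/mL.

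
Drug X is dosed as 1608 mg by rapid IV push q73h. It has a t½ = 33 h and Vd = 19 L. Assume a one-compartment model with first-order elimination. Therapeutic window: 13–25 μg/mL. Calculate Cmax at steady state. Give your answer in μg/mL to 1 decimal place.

107.9 μg/mL

τ/t½ = 73/33 ≈ 2.2121, so fraction remaining f = (1/2)^(73/33) ≈ 0.2158.
Accumulation ratio R = 1/(1 − f) ≈ 1/0.7842 ≈ 1.2752.
Single-dose peak C₀ = D/Vd = 1608/19 ≈ 84.632 μg/mL.
Cmax,ss = C₀/(1 − f) ≈ 84.632/0.7842 ≈ 107.921 μg/mL.
Peak 107.9 μg/mL vs MTC 25 μg/mL: exceeds toxic threshold.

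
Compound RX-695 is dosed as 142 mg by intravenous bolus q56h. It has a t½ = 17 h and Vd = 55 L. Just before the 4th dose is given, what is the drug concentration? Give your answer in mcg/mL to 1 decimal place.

0.3 mcg/mL

f = (1/2)^(τ/t½) = (1/2)^(56/17) ≈ 0.1019.
C₀ = D/Vd = 142/55 ≈ 2.582 mcg/mL.
Before the 4th dose, 3 doses have been given. Superposition: Cmin = C₀·(f + f² + … + f^3).
≈ 2.582 × (0.1019 + 0.0104 + 0.0011) ≈ 2.582 × 0.1134 ≈ 0.293 mcg/mL.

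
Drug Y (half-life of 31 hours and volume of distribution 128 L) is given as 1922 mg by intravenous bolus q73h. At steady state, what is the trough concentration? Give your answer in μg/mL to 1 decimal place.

τ/t½ = 73/31 ≈ 2.3548, so fraction remaining f = (1/2)^(73/31) ≈ 0.1955.
Accumulation ratio R = 1/(1 − f) ≈ 1/0.8045 ≈ 1.2430.
Single-dose peak C₀ = D/Vd = 1922/128 ≈ 15.016 μg/mL.
Cmax,ss = C₀/(1 − f) ≈ 15.016/0.8045 ≈ 18.665 μg/mL.
Steady-state trough Cmin,ss = Cmax,ss·f ≈ 18.665 × 0.1955 ≈ 3.649 μg/mL.

3.6 μg/mL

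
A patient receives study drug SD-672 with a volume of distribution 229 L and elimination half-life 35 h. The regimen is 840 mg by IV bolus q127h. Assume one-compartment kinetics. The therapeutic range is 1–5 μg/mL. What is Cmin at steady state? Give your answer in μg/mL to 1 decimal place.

0.3 μg/mL

τ/t½ = 127/35 ≈ 3.6286, so fraction remaining f = (1/2)^(127/35) ≈ 0.0809.
At steady state, accumulation factor R = 1/(1 − e^(−kτ)) ≈ 1.0880.
Single-dose peak C₀ = D/Vd = 840/229 ≈ 3.668 μg/mL.
Cmax,ss = C₀/(1 − f) ≈ 3.668/0.9191 ≈ 3.991 μg/mL.
Steady-state trough Cmin,ss = Cmax,ss·f ≈ 3.991 × 0.0809 ≈ 0.323 μg/mL.
Trough 0.3 μg/mL vs MEC 1 μg/mL: subtherapeutic.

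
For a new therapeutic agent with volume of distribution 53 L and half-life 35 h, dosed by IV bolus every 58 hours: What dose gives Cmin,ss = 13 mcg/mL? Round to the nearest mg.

τ/t½ = 58/35 ≈ 1.6571, so f = (1/2)^(58/35) ≈ 0.317066.
Cmin,ss = (D/Vd)·f/(1−f), so D = Cmin,ss·Vd·(1−f)/f.
D = 13 × 53 × (1−f)/f ≈ 13 × 53 × 2.15392 ≈ 1484.05 mg.

1484 mg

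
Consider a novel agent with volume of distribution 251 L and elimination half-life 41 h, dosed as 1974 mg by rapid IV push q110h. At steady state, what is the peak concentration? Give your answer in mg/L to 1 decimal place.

9.3 mg/L

τ/t½ = 110/41 ≈ 2.6829, so fraction remaining f = (1/2)^(110/41) ≈ 0.1557.
At steady state, accumulation factor R = 1/(1 − e^(−kτ)) ≈ 1.1844.
Single-dose peak C₀ = D/Vd = 1974/251 ≈ 7.865 mg/L.
Steady-state peak Cmax,ss = C₀·R ≈ 7.865 × 1.1844 ≈ 9.315 mg/L.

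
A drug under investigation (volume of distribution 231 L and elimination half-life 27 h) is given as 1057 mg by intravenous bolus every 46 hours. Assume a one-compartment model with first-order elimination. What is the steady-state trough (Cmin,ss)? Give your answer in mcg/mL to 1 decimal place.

τ/t½ = 46/27 ≈ 1.7037, so fraction remaining f = (1/2)^(46/27) ≈ 0.3070.
Single-dose peak C₀ = D/Vd = 1057/231 ≈ 4.576 mcg/mL.
Steady-state trough Cmin,ss = C₀·f/(1−f) ≈ 4.576 × 0.3070/0.6930 ≈ 2.027 mcg/mL.

2.0 mcg/mL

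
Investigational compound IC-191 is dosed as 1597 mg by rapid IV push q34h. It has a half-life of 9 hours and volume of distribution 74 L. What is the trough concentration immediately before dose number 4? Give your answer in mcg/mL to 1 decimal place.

1.7 mcg/mL

f = (1/2)^(τ/t½) = (1/2)^(34/9) ≈ 0.0729.
C₀ = D/Vd = 1597/74 ≈ 21.581 mcg/mL.
Before the 4th dose, 3 doses have been given. Superposition: Cmin = C₀·(f + f² + … + f^3).
≈ 21.581 × (0.0729 + 0.0053 + 0.0004) ≈ 21.581 × 0.0786 ≈ 1.696 mcg/mL.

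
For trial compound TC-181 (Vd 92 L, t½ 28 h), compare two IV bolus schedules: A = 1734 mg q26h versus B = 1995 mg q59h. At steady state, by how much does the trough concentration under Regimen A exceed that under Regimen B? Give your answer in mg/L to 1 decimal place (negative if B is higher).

14.3 mg/L

Regimen A: f = (1/2)^(26/28) ≈ 0.5254; Cmin,ss = (1734/92)·f/(1−f) ≈ 20.865 mg/L.
Regimen B: f = (1/2)^(59/28) ≈ 0.2321; Cmin,ss = (1995/92)·f/(1−f) ≈ 6.554 mg/L.
Difference ≈ 20.865 − 6.554 ≈ 14.311 mg/L.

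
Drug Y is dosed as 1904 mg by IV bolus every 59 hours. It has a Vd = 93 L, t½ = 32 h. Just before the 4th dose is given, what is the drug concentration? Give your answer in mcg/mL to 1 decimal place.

f = (1/2)^(τ/t½) = (1/2)^(59/32) ≈ 0.2786.
C₀ = D/Vd = 1904/93 ≈ 20.473 mcg/mL.
Before the 4th dose, 3 doses have been given. Superposition: Cmin = C₀·(f + f² + … + f^3).
≈ 20.473 × (0.2786 + 0.0776 + 0.0216) ≈ 20.473 × 0.3778 ≈ 7.735 mcg/mL.

7.7 mcg/mL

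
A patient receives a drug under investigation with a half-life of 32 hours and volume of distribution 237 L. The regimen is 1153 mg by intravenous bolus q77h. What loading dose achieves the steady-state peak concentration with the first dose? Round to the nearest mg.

f = (1/2)^(77/32) ≈ 0.188646; accumulation ratio R = 1/(1−f) ≈ 1.23251.
Loading dose to hit Cmax,ss on first dose: D_load = D_maint·R ≈ 1153 × 1.23251 ≈ 1421.08 mg.

1421 mg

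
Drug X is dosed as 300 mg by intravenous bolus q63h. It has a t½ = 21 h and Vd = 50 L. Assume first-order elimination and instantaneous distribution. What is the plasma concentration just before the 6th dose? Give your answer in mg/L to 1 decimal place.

0.9 mg/L

f = (1/2)^(τ/t½) = (1/2)^(63/21) ≈ 0.1250.
C₀ = D/Vd = 300/50 ≈ 6.000 mg/L.
Before the 6th dose, 5 doses have been given. Superposition: Cmin = C₀·(f + f² + … + f^5).
≈ 6.000 × (0.1250 + 0.0156 + 0.0020 + 0.0002 + 0.0000) ≈ 6.000 × 0.1428 ≈ 0.857 mg/L.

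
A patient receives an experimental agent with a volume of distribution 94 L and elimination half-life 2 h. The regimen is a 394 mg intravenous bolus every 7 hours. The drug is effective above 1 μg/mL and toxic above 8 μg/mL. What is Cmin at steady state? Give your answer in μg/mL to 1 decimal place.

0.4 μg/mL

k = ln2/t½ = ln2/2 ≈ 0.346574 h⁻¹; fraction remaining f = e^(−kτ) = e^(−0.346574×7) ≈ 0.0884.
Single-dose peak C₀ = D/Vd = 394/94 ≈ 4.191 μg/mL.
Steady-state trough Cmin,ss = C₀·f/(1−f) ≈ 4.191 × 0.0884/0.9116 ≈ 0.406 μg/mL.
Trough 0.4 μg/mL vs MEC 1 μg/mL: subtherapeutic.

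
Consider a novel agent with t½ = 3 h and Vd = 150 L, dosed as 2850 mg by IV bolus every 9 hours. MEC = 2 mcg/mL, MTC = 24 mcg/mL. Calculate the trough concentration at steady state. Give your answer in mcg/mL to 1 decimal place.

The dosing interval is 3 half-lives, so f = 2^(−3) = 0.125.
Accumulation ratio R = 1/(1 − f) = 1/0.875 = 8/7.
Single-dose peak C₀ = D/Vd = 2850/150 = 19 mcg/mL.
Steady-state peak Cmax,ss = C₀·R = 19 × 8/7 ≈ 21.714 mcg/mL.
Steady-state trough Cmin,ss = Cmax,ss·f ≈ 21.714 × 0.125 ≈ 2.714 mcg/mL.
Trough 2.7 mcg/mL vs MEC 2 mcg/mL: adequate.

2.7 mcg/mL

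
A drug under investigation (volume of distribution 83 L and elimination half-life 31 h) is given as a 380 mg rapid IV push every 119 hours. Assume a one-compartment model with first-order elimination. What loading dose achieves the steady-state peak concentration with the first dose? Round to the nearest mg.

f = (1/2)^(119/31) ≈ 0.069893; accumulation ratio R = 1/(1−f) ≈ 1.07515.
Loading dose to hit Cmax,ss on first dose: D_load = D_maint·R ≈ 380 × 1.07515 ≈ 408.56 mg.

409 mg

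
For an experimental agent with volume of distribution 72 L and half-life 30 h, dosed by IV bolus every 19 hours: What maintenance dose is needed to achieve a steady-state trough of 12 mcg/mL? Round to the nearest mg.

τ/t½ = 19/30 ≈ 0.63333, so f = (1/2)^(19/30) ≈ 0.644685.
Cmin,ss = (D/Vd)·f/(1−f), so D = Cmin,ss·Vd·(1−f)/f.
D = 12 × 72 × (1−f)/f ≈ 12 × 72 × 0.55115 ≈ 476.19 mg.

476 mg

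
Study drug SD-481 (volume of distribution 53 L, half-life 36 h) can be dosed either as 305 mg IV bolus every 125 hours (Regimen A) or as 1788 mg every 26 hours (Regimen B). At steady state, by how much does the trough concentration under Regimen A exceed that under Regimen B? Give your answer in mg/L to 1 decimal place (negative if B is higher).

Regimen A: f = (1/2)^(125/36) ≈ 0.0901; Cmin,ss = (305/53)·f/(1−f) ≈ 0.570 mg/L.
Regimen B: f = (1/2)^(26/36) ≈ 0.6062; Cmin,ss = (1788/53)·f/(1−f) ≈ 51.932 mg/L.
Difference ≈ 0.570 − 51.932 ≈ -51.362 mg/L.

-51.4 mg/L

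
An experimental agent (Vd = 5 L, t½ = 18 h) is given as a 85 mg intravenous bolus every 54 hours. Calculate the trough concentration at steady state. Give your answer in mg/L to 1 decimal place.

τ = 54 h = 3 half-lives, so f = (1/2)^3 = 0.125.
At steady state, R = 1/(1 − 0.125) = 8/7.
Single-dose peak C₀ = D/Vd = 85/5 = 17 mg/L.
Steady-state peak Cmax,ss = C₀·R = 17 × 8/7 ≈ 19.429 mg/L.
Steady-state trough Cmin,ss = Cmax,ss·f ≈ 19.429 × 0.125 ≈ 2.429 mg/L.

2.4 mg/L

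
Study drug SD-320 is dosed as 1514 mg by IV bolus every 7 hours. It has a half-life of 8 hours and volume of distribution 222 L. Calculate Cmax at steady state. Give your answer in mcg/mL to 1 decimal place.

15.0 mcg/mL

k = ln2/t½ = ln2/8 ≈ 0.086643 h⁻¹; fraction remaining f = e^(−kτ) = e^(−0.086643×7) ≈ 0.5453.
Accumulation ratio R = 1/(1 − f) ≈ 1/0.4547 ≈ 2.1993.
Single-dose peak C₀ = D/Vd = 1514/222 ≈ 6.820 mcg/mL.
Steady-state peak Cmax,ss = C₀·R ≈ 6.820 × 2.1993 ≈ 14.999 mcg/mL.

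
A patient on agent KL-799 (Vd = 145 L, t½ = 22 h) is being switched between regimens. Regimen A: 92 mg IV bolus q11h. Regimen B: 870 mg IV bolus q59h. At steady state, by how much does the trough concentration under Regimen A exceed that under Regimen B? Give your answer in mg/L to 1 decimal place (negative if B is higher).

0.4 mg/L

Regimen A: f = (1/2)^(11/22) ≈ 0.7071; Cmin,ss = (92/145)·f/(1−f) ≈ 1.532 mg/L.
Regimen B: f = (1/2)^(59/22) ≈ 0.1558; Cmin,ss = (870/145)·f/(1−f) ≈ 1.107 mg/L.
Difference ≈ 1.532 − 1.107 ≈ 0.425 mg/L.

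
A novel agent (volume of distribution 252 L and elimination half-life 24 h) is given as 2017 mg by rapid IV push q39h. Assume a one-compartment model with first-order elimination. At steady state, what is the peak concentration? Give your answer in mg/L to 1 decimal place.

τ/t½ = 39/24 ≈ 1.625, so fraction remaining f = (1/2)^(39/24) ≈ 0.3242.
Accumulation ratio R = 1/(1 − f) ≈ 1/0.6758 ≈ 1.4797.
Single-dose peak C₀ = D/Vd = 2017/252 ≈ 8.004 mg/L.
Steady-state peak Cmax,ss = C₀·R ≈ 8.004 × 1.4797 ≈ 11.844 mg/L.

11.8 mg/L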